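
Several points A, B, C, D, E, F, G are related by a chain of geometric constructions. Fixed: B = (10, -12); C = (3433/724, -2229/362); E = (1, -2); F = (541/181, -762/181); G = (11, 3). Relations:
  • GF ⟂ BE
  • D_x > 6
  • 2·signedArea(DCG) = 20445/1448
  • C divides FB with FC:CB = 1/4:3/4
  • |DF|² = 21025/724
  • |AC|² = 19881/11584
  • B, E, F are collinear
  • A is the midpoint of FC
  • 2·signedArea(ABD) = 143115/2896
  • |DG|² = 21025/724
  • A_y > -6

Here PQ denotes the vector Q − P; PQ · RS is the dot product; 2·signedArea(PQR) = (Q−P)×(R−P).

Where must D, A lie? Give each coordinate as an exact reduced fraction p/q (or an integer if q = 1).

A = (5597/1448, -3753/724)
D = (1266/181, -219/362)

1. D_x = 1266/181  [line -3315/362·x + 4531/724·y + 98229/1448 = 0 ∩ |DF|² = 21025/724]
2. D_y = -219/362  [line -3315/362·x + 4531/724·y + 98229/1448 = 0 ∩ |DF|² = 21025/724]
   → D = (1266/181, -219/362)
3. A_x = 5597/1448  [A is the midpoint of FC]
4. A_y = -3753/724  [A is the midpoint of FC]
   → A = (5597/1448, -3753/724)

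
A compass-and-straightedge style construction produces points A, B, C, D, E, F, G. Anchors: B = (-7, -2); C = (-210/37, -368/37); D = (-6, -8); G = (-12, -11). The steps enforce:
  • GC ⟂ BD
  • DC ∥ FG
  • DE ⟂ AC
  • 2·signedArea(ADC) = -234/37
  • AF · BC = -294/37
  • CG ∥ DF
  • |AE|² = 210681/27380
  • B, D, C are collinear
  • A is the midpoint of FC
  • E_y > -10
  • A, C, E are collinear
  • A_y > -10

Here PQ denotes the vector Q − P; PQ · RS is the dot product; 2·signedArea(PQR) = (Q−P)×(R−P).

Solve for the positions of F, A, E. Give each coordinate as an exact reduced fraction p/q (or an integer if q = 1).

A = (-9, -19/2)
E = (-42786/6845, -67552/6845)
F = (-456/37, -335/37)

1. F_x = -456/37  [DC ∥ FG ∩ CG ∥ DF]
2. F_y = -335/37  [DC ∥ FG ∩ CG ∥ DF]
   → F = (-456/37, -335/37)
3. A_x = -9  [A is the midpoint of FC]
4. A_y = -19/2  [A is the midpoint of FC]
   → A = (-9, -19/2)
5. E_x = -42786/6845  [A, C, E are collinear ∩ DE ⟂ AC]
6. E_y = -67552/6845  [A, C, E are collinear ∩ DE ⟂ AC]
   → E = (-42786/6845, -67552/6845)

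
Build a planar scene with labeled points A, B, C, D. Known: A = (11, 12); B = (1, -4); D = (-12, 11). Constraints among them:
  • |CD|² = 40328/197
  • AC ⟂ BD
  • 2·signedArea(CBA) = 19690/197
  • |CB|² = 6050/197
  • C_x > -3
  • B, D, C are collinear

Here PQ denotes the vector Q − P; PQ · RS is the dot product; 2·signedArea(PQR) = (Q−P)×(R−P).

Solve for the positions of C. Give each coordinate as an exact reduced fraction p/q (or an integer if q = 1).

C = (-518/197, 37/197)

1. C_x = -518/197  [B, D, C are collinear ∩ AC ⟂ BD]
2. C_y = 37/197  [B, D, C are collinear ∩ AC ⟂ BD]
   → C = (-518/197, 37/197)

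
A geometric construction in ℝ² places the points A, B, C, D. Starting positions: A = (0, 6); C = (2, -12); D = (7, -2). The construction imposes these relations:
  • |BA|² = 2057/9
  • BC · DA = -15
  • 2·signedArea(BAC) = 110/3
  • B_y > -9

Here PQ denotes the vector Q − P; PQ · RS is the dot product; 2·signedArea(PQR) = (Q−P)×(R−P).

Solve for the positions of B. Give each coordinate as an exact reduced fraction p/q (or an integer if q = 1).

B = (11/3, -26/3)

1. B_x = 11/3  [BC · DA = -15 ∩ 2·signedArea(BAC) = 110/3]
2. B_y = -26/3  [BC · DA = -15 ∩ 2·signedArea(BAC) = 110/3]
   → B = (11/3, -26/3)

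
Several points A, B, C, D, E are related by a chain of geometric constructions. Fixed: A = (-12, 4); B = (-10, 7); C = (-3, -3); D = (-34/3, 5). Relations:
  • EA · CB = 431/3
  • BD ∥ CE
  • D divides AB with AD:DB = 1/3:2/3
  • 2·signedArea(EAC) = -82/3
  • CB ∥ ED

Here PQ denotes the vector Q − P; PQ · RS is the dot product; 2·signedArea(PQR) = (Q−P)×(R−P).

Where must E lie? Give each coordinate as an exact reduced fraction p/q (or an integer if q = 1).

E = (-13/3, -5)

1. E_x = -13/3  [CB ∥ ED ∩ BD ∥ CE]
2. E_y = -5  [CB ∥ ED ∩ BD ∥ CE]
   → E = (-13/3, -5)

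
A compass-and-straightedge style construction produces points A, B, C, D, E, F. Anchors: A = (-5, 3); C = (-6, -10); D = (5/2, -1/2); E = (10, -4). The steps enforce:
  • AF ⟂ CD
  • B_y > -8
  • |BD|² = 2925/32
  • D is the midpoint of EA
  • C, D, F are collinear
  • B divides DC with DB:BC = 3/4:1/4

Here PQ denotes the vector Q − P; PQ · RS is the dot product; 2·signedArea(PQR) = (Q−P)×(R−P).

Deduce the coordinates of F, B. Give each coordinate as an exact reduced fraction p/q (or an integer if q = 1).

1. F_x = 294/325  [C, D, F are collinear ∩ AF ⟂ CD]
2. F_y = -742/325  [C, D, F are collinear ∩ AF ⟂ CD]
   → F = (294/325, -742/325)
3. B_x = -31/8  [B divides DC with DB:BC = 3/4:1/4]
4. B_y = -61/8  [B divides DC with DB:BC = 3/4:1/4]
   → B = (-31/8, -61/8)

B = (-31/8, -61/8)
F = (294/325, -742/325)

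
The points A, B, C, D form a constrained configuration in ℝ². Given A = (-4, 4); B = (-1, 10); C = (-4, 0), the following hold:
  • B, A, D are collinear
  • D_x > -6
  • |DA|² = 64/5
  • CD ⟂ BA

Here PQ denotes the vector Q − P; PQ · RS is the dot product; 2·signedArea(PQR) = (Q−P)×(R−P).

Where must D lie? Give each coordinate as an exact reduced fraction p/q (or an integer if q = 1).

1. D_x = -28/5  [B, A, D are collinear ∩ CD ⟂ BA]
2. D_y = 4/5  [B, A, D are collinear ∩ CD ⟂ BA]
   → D = (-28/5, 4/5)

D = (-28/5, 4/5)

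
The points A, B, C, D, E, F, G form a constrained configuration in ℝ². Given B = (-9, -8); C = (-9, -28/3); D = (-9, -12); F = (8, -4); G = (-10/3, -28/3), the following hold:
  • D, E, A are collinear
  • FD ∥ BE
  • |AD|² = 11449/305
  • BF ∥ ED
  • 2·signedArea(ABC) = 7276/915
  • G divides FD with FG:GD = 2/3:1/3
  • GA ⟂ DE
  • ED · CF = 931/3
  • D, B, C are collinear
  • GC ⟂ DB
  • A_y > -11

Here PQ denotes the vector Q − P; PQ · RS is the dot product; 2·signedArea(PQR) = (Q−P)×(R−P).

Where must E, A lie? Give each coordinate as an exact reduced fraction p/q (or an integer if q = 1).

A = (-926/305, -3232/305)
E = (-26, -16)

1. E_x = -26  [BF ∥ ED ∩ FD ∥ BE]
2. E_y = -16  [BF ∥ ED ∩ FD ∥ BE]
   → E = (-26, -16)
3. A_x = -926/305  [D, E, A are collinear ∩ GA ⟂ DE]
4. A_y = -3232/305  [D, E, A are collinear ∩ GA ⟂ DE]
   → A = (-926/305, -3232/305)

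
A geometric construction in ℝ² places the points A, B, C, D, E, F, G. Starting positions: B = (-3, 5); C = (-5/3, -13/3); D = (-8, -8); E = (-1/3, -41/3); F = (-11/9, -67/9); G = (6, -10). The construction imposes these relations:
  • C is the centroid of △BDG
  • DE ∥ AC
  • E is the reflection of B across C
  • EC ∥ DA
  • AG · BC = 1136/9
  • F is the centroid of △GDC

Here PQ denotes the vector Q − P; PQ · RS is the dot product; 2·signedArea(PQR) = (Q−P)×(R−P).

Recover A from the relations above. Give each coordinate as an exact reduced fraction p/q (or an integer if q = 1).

1. A_x = -28/3  [DE ∥ AC ∩ EC ∥ DA]
2. A_y = 4/3  [DE ∥ AC ∩ EC ∥ DA]
   → A = (-28/3, 4/3)

A = (-28/3, 4/3)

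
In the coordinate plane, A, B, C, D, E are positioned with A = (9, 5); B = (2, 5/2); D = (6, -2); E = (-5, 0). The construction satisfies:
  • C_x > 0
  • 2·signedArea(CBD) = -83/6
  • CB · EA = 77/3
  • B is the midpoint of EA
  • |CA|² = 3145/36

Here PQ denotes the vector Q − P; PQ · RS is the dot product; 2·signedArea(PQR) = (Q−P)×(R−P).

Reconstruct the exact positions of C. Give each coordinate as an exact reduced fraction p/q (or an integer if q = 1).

C = (1, 1/6)

1. C_x = 1  [2·signedArea(CBD) = -83/6 ∩ CB · EA = 77/3]
2. C_y = 1/6  [2·signedArea(CBD) = -83/6 ∩ CB · EA = 77/3]
   → C = (1, 1/6)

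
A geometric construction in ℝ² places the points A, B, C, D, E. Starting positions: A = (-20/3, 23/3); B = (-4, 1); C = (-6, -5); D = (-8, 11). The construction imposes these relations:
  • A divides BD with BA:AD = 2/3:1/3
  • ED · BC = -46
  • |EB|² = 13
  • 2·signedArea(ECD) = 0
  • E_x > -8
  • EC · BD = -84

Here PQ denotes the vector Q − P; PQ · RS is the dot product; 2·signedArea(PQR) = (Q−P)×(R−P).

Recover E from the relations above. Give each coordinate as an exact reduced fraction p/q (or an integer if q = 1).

1. E_x = -7  [2·signedArea(ECD) = 0 ∩ ED · BC = -46]
2. E_y = 3  [2·signedArea(ECD) = 0 ∩ ED · BC = -46]
   → E = (-7, 3)

E = (-7, 3)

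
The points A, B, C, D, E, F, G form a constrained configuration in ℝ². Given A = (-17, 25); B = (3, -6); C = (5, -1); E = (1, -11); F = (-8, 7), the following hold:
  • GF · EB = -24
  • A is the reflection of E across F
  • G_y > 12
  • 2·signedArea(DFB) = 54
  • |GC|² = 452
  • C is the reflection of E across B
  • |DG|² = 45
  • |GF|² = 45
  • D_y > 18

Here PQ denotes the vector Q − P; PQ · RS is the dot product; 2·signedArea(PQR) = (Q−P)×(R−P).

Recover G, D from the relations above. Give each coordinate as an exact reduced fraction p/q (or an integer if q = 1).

D = (-14, 19)
G = (-11, 13)

1. G_x = -11  [line -2·x + -5·y + 43 = 0 ∩ |GF|² = 45]
2. G_y = 13  [line -2·x + -5·y + 43 = 0 ∩ |GF|² = 45]
   → G = (-11, 13)
3. D_x = -14  [line 13·x + 11·y + -27 = 0 ∩ |DG|² = 45]
4. D_y = 19  [line 13·x + 11·y + -27 = 0 ∩ |DG|² = 45]
   → D = (-14, 19)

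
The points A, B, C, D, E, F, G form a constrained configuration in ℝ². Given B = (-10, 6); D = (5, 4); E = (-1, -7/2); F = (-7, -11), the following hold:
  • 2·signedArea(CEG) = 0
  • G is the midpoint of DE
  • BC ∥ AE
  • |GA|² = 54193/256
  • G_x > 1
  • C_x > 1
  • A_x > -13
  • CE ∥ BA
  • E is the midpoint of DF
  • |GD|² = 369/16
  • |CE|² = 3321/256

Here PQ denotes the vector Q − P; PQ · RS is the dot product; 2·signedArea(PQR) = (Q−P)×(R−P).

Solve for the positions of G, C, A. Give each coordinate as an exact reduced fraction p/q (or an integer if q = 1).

A = (-49/4, 51/16)
C = (5/4, -11/16)
G = (2, 1/4)

1. G_x = 2  [G is the midpoint of DE]
2. G_y = 1/4  [G is the midpoint of DE]
   → G = (2, 1/4)
3. C_x = 5/4  [line -15/4·x + 3·y + 27/4 = 0 ∩ |CE|² = 3321/256]
4. C_y = -11/16  [line -15/4·x + 3·y + 27/4 = 0 ∩ |CE|² = 3321/256]
   → C = (5/4, -11/16)
5. A_x = -49/4  [BC ∥ AE ∩ CE ∥ BA]
6. A_y = 51/16  [BC ∥ AE ∩ CE ∥ BA]
   → A = (-49/4, 51/16)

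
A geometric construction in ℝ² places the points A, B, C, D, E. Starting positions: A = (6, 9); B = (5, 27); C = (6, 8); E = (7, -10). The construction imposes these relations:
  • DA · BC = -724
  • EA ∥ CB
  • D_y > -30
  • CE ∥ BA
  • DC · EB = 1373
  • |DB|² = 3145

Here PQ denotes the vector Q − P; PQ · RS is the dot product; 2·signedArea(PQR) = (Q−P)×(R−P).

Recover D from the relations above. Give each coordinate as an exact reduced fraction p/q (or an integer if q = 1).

1. D_x = 8  [DA · BC = -724 ∩ DC · EB = 1373]
2. D_y = -29  [DA · BC = -724 ∩ DC · EB = 1373]
   → D = (8, -29)

D = (8, -29)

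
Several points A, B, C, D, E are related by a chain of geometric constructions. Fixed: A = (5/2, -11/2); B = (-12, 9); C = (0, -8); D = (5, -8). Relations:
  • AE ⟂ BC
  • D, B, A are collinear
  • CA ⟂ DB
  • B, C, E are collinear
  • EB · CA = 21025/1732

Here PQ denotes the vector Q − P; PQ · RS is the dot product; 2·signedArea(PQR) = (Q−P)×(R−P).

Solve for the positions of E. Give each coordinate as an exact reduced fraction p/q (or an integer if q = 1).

E = (-150/433, -6503/866)

1. E_x = -150/433  [B, C, E are collinear ∩ AE ⟂ BC]
2. E_y = -6503/866  [B, C, E are collinear ∩ AE ⟂ BC]
   → E = (-150/433, -6503/866)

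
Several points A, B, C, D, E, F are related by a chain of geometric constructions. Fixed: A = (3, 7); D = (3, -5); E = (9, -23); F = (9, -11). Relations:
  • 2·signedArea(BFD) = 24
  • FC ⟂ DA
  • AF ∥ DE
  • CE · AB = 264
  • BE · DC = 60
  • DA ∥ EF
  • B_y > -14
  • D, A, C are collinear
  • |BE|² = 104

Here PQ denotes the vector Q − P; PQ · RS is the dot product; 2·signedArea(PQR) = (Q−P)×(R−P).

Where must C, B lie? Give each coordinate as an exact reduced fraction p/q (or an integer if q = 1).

B = (7, -13)
C = (3, -11)

1. C_x = 3  [D, A, C are collinear ∩ FC ⟂ DA]
2. C_y = -11  [D, A, C are collinear ∩ FC ⟂ DA]
   → C = (3, -11)
3. B_x = 7  [2·signedArea(BFD) = 24 ∩ BE · DC = 60]
4. B_y = -13  [2·signedArea(BFD) = 24 ∩ BE · DC = 60]
   → B = (7, -13)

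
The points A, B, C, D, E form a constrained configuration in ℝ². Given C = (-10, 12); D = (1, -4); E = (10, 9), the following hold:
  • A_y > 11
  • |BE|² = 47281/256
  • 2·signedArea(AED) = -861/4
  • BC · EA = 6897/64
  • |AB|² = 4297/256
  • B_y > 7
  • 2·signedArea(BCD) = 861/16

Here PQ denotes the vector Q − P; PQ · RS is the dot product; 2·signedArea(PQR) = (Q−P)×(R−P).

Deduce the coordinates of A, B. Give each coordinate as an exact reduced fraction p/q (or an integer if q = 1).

A = (-5, 45/4)
B = (-7/2, 119/16)

1. B_x = -7/2  [line 16·x + 11·y + -413/16 = 0 ∩ |BE|² = 47281/256]
2. B_y = 119/16  [line 16·x + 11·y + -413/16 = 0 ∩ |BE|² = 47281/256]
   → B = (-7/2, 119/16)
3. A_x = -5  [2·signedArea(AED) = -861/4 ∩ BC · EA = 6897/64]
4. A_y = 45/4  [2·signedArea(AED) = -861/4 ∩ BC · EA = 6897/64]
   → A = (-5, 45/4)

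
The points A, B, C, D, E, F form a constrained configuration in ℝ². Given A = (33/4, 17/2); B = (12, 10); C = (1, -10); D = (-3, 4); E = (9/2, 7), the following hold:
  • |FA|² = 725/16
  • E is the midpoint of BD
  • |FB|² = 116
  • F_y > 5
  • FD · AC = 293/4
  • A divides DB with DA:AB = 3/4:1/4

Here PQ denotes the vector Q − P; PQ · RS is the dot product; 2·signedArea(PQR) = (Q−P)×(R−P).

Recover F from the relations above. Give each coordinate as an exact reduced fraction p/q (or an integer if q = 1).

F = (2, 6)

1. F_x = 2  [line 29/4·x + 37/2·y + -251/2 = 0 ∩ |FA|² = 725/16]
2. F_y = 6  [line 29/4·x + 37/2·y + -251/2 = 0 ∩ |FA|² = 725/16]
   → F = (2, 6)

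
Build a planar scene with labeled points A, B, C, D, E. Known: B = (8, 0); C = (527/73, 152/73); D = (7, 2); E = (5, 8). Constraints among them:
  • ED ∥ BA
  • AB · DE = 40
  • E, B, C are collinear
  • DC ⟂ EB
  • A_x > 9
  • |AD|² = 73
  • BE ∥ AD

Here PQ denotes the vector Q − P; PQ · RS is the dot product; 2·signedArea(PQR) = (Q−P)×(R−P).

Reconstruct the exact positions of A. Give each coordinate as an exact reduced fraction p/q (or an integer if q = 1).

A = (10, -6)

1. A_x = 10  [BE ∥ AD ∩ ED ∥ BA]
2. A_y = -6  [BE ∥ AD ∩ ED ∥ BA]
   → A = (10, -6)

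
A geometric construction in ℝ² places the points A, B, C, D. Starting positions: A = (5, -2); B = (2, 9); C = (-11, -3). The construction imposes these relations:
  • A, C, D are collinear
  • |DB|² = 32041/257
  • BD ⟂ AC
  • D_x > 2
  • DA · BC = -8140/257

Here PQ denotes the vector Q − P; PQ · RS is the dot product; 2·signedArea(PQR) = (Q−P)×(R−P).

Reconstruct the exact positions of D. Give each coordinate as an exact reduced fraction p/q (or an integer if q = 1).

D = (693/257, -551/257)

1. D_x = 693/257  [A, C, D are collinear ∩ BD ⟂ AC]
2. D_y = -551/257  [A, C, D are collinear ∩ BD ⟂ AC]
   → D = (693/257, -551/257)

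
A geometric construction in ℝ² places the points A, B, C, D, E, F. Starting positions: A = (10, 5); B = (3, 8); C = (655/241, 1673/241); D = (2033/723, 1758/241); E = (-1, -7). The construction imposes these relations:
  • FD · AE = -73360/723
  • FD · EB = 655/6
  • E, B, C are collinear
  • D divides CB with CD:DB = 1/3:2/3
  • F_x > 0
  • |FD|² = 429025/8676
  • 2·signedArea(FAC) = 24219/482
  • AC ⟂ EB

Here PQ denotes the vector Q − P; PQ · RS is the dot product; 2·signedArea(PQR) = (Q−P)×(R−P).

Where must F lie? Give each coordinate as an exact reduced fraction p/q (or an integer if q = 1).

F = (1, 1/2)

1. F_x = 1  [FD · EB = 655/6 ∩ FD · AE = -73360/723]
2. F_y = 1/2  [FD · EB = 655/6 ∩ FD · AE = -73360/723]
   → F = (1, 1/2)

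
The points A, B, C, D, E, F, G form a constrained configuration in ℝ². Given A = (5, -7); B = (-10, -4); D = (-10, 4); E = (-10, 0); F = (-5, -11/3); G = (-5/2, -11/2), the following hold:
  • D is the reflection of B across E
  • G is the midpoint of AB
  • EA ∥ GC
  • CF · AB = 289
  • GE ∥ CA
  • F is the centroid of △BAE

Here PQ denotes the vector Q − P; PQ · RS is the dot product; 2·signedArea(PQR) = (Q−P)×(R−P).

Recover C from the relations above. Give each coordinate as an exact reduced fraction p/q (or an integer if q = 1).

C = (25/2, -25/2)

1. C_x = 25/2  [GE ∥ CA ∩ EA ∥ GC]
2. C_y = -25/2  [GE ∥ CA ∩ EA ∥ GC]
   → C = (25/2, -25/2)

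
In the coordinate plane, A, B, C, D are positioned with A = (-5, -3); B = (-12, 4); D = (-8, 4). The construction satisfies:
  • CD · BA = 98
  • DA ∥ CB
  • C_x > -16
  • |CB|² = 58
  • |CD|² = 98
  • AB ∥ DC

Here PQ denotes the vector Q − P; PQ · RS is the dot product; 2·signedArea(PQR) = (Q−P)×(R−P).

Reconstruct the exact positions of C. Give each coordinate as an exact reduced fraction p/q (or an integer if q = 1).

C = (-15, 11)

1. C_x = -15  [DA ∥ CB ∩ AB ∥ DC]
2. C_y = 11  [DA ∥ CB ∩ AB ∥ DC]
   → C = (-15, 11)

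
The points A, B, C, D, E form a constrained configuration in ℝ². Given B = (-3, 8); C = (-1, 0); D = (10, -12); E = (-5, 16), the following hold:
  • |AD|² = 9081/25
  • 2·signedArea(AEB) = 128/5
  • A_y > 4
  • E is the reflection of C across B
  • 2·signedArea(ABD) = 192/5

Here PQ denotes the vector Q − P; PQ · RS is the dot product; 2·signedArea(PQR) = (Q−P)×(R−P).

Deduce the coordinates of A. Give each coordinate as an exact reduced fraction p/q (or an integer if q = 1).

A = (1, 24/5)

1. A_x = 1  [2·signedArea(ABD) = 192/5 ∩ 2·signedArea(AEB) = 128/5]
2. A_y = 24/5  [2·signedArea(ABD) = 192/5 ∩ 2·signedArea(AEB) = 128/5]
   → A = (1, 24/5)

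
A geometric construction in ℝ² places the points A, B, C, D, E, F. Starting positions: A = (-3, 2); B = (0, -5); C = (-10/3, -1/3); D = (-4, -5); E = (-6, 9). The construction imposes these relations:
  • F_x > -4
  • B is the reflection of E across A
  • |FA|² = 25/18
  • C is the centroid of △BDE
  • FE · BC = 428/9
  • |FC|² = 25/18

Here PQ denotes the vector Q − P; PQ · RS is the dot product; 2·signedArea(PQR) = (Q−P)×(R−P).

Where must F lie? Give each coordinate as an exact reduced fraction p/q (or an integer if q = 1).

1. F_x = -19/6  [line 10/3·x + -14/3·y + 130/9 = 0 ∩ |FC|² = 25/18]
2. F_y = 5/6  [line 10/3·x + -14/3·y + 130/9 = 0 ∩ |FC|² = 25/18]
   → F = (-19/6, 5/6)

F = (-19/6, 5/6)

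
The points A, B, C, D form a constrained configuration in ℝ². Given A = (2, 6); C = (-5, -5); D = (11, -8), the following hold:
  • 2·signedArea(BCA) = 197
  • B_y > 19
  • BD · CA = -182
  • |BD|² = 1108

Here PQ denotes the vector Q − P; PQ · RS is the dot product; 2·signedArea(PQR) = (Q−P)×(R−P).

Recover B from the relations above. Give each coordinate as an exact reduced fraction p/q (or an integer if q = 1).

1. B_x = -7  [2·signedArea(BCA) = 197 ∩ BD · CA = -182]
2. B_y = 20  [2·signedArea(BCA) = 197 ∩ BD · CA = -182]
   → B = (-7, 20)

B = (-7, 20)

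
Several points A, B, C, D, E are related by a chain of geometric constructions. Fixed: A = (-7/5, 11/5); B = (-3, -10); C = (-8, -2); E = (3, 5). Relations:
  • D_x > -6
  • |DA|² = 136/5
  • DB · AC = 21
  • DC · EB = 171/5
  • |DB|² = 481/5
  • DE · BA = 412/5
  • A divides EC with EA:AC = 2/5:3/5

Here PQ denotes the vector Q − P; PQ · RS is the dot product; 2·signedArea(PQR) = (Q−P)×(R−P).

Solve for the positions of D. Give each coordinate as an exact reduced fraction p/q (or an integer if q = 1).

D = (-29/5, -3/5)

1. D_x = -29/5  [DE · BA = 412/5 ∩ DC · EB = 171/5]
2. D_y = -3/5  [DE · BA = 412/5 ∩ DC · EB = 171/5]
   → D = (-29/5, -3/5)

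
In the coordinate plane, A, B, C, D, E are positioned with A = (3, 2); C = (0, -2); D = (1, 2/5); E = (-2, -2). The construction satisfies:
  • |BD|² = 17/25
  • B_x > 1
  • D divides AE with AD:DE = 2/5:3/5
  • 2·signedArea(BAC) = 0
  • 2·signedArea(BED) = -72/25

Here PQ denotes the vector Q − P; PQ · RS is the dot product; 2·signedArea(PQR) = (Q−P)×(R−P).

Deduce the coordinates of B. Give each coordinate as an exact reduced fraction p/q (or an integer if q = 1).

B = (6/5, -2/5)

1. B_x = 6/5  [2·signedArea(BAC) = 0 ∩ 2·signedArea(BED) = -72/25]
2. B_y = -2/5  [2·signedArea(BAC) = 0 ∩ 2·signedArea(BED) = -72/25]
   → B = (6/5, -2/5)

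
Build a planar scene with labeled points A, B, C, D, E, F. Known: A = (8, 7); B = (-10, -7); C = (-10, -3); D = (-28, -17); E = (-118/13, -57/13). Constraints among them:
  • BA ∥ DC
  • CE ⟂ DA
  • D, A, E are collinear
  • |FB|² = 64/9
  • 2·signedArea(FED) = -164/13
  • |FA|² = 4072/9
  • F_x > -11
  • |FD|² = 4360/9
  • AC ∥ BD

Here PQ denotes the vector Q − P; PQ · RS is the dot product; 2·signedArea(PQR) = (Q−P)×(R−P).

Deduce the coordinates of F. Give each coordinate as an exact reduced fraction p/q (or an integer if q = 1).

1. F_x = -10  [line 164/13·x + -246/13·y + 574/13 = 0 ∩ |FB|² = 64/9]
2. F_y = -13/3  [line 164/13·x + -246/13·y + 574/13 = 0 ∩ |FB|² = 64/9]
   → F = (-10, -13/3)

F = (-10, -13/3)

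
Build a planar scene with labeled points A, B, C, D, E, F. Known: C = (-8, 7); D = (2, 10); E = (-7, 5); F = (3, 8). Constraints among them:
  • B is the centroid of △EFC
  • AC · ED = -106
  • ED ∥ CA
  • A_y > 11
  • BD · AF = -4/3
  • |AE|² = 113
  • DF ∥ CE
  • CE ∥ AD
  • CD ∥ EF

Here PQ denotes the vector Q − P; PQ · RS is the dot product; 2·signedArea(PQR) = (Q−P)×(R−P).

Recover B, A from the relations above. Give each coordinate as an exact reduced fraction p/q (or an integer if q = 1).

A = (1, 12)
B = (-4, 20/3)

1. B_x = -4  [B is the centroid of △EFC]
2. B_y = 20/3  [B is the centroid of △EFC]
   → B = (-4, 20/3)
3. A_x = 1  [CE ∥ AD ∩ ED ∥ CA]
4. A_y = 12  [CE ∥ AD ∩ ED ∥ CA]
   → A = (1, 12)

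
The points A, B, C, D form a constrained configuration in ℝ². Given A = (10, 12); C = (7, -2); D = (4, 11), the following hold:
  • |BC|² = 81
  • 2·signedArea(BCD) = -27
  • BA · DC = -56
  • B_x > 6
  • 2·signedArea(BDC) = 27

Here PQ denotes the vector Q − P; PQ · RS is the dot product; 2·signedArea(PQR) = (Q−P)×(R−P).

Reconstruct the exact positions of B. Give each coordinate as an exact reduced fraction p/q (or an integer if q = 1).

B = (7, 7)

1. B_x = 7  [2·signedArea(BDC) = 27 ∩ BA · DC = -56]
2. B_y = 7  [2·signedArea(BDC) = 27 ∩ BA · DC = -56]
   → B = (7, 7)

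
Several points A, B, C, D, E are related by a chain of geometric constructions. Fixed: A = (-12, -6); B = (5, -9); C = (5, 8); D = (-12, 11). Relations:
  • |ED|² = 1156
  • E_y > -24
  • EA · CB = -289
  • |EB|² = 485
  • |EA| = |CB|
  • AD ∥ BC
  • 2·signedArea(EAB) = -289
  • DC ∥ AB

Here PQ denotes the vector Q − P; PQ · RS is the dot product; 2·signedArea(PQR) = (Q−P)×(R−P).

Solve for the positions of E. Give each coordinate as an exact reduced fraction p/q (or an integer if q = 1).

E = (-12, -23)

1. E_x = -12  [2·signedArea(EAB) = -289 ∩ EA · CB = -289]
2. E_y = -23  [2·signedArea(EAB) = -289 ∩ EA · CB = -289]
   → E = (-12, -23)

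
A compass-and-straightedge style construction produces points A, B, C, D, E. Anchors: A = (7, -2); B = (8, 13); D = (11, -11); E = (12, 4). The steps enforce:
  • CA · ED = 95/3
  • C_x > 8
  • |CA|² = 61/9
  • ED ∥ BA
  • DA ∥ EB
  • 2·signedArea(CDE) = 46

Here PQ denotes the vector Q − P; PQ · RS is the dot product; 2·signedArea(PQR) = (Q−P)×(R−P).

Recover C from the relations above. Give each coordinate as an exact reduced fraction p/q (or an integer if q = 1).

C = (26/3, 0)

1. C_x = 26/3  [2·signedArea(CDE) = 46 ∩ CA · ED = 95/3]
2. C_y = 0  [2·signedArea(CDE) = 46 ∩ CA · ED = 95/3]
   → C = (26/3, 0)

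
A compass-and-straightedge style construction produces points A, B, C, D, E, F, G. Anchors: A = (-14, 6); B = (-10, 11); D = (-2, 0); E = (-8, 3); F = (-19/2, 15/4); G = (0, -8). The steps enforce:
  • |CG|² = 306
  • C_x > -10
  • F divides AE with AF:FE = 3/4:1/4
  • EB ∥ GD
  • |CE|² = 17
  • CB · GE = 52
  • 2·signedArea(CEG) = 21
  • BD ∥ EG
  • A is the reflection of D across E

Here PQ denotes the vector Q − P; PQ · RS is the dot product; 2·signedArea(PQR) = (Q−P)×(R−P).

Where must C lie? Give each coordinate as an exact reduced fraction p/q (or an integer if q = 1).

1. C_x = -9  [CB · GE = 52 ∩ 2·signedArea(CEG) = 21]
2. C_y = 7  [CB · GE = 52 ∩ 2·signedArea(CEG) = 21]
   → C = (-9, 7)

C = (-9, 7)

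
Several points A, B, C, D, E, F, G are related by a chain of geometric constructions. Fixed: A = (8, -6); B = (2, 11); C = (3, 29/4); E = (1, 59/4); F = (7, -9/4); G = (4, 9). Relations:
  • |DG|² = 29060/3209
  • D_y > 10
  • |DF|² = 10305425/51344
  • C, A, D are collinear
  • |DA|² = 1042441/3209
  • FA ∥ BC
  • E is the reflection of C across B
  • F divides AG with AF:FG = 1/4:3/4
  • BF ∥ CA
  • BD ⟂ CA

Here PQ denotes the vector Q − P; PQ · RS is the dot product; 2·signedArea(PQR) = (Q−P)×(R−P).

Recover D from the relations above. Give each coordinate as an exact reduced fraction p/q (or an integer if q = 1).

1. D_x = 5252/3209  [C, A, D are collinear ∩ BD ⟂ CA]
2. D_y = 34859/3209  [C, A, D are collinear ∩ BD ⟂ CA]
   → D = (5252/3209, 34859/3209)

D = (5252/3209, 34859/3209)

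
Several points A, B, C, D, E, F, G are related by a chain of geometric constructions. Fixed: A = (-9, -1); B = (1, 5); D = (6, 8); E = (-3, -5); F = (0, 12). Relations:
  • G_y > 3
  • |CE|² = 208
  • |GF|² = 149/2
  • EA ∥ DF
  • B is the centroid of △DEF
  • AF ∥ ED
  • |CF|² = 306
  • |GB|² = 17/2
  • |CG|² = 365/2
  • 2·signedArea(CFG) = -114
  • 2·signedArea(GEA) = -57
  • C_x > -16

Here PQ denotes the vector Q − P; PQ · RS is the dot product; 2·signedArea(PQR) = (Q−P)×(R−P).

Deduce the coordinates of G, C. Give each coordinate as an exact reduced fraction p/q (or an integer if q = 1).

C = (-15, 3)
G = (-3/2, 7/2)

1. G_x = -3/2  [line -4·x + -6·y + 15 = 0 ∩ |GB|² = 17/2]
2. G_y = 7/2  [line -4·x + -6·y + 15 = 0 ∩ |GB|² = 17/2]
   → G = (-3/2, 7/2)
3. C_x = -15  [line 17/2·x + -3/2·y + 132 = 0 ∩ |CE|² = 208]
4. C_y = 3  [line 17/2·x + -3/2·y + 132 = 0 ∩ |CE|² = 208]
   → C = (-15, 3)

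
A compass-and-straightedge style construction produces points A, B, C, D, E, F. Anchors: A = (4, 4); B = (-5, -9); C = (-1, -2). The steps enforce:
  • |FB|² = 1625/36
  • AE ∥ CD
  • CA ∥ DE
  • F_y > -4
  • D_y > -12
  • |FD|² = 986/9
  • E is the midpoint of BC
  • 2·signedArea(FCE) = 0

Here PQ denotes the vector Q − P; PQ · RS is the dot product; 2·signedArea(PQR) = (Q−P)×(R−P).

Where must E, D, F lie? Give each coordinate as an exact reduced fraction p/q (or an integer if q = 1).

1. E_x = -3  [E is the midpoint of BC]
2. E_y = -11/2  [E is the midpoint of BC]
   → E = (-3, -11/2)
3. D_x = -8  [CA ∥ DE ∩ AE ∥ CD]
4. D_y = -23/2  [CA ∥ DE ∩ AE ∥ CD]
   → D = (-8, -23/2)
5. F_x = -5/3  [line 7/2·x + -2·y + -1/2 = 0 ∩ |FB|² = 1625/36]
6. F_y = -19/6  [line 7/2·x + -2·y + -1/2 = 0 ∩ |FB|² = 1625/36]
   → F = (-5/3, -19/6)

D = (-8, -23/2)
E = (-3, -11/2)
F = (-5/3, -19/6)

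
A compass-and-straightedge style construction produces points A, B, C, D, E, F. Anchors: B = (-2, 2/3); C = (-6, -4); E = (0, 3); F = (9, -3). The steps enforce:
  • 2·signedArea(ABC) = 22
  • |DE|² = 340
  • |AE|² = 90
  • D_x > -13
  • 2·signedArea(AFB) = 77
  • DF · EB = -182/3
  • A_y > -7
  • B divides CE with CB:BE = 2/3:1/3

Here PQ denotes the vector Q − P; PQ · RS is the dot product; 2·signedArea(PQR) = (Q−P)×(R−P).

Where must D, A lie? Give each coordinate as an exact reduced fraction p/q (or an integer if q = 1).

A = (-3, -6)
D = (-12, -11)

1. D_x = -12  [line 2·x + 7/3·y + 149/3 = 0 ∩ |DE|² = 340]
2. D_y = -11  [line 2·x + 7/3·y + 149/3 = 0 ∩ |DE|² = 340]
   → D = (-12, -11)
3. A_x = -3  [2·signedArea(ABC) = 22 ∩ 2·signedArea(AFB) = 77]
4. A_y = -6  [2·signedArea(ABC) = 22 ∩ 2·signedArea(AFB) = 77]
   → A = (-3, -6)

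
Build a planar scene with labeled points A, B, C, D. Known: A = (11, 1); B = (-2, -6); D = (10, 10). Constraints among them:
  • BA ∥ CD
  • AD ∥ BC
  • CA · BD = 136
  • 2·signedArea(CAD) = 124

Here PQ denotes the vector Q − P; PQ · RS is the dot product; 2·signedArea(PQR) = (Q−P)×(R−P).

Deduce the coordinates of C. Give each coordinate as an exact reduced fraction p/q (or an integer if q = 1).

C = (-3, 3)

1. C_x = -3  [BA ∥ CD ∩ AD ∥ BC]
2. C_y = 3  [BA ∥ CD ∩ AD ∥ BC]
   → C = (-3, 3)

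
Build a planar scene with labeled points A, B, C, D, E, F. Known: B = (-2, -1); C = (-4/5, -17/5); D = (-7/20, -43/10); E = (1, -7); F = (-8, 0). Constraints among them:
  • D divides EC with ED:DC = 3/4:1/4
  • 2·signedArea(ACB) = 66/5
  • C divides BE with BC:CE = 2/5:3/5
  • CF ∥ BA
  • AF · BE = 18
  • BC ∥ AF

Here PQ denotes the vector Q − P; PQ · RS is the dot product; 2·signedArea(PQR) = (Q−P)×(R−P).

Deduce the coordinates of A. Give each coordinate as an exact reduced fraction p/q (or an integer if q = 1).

1. A_x = -46/5  [BC ∥ AF ∩ CF ∥ BA]
2. A_y = 12/5  [BC ∥ AF ∩ CF ∥ BA]
   → A = (-46/5, 12/5)

A = (-46/5, 12/5)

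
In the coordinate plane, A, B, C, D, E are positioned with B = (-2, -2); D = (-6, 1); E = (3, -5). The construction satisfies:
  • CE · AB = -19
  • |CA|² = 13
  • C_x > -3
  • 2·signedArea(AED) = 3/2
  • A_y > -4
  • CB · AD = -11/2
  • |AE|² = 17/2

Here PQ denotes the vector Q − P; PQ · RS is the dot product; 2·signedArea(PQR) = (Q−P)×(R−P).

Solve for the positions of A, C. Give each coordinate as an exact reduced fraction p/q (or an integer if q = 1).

A = (1/2, -7/2)
C = (-5/2, -3/2)

1. A_x = 1/2  [line -6·x + -9·y + -57/2 = 0 ∩ |AE|² = 17/2]
2. A_y = -7/2  [line -6·x + -9·y + -57/2 = 0 ∩ |AE|² = 17/2]
   → A = (1/2, -7/2)
3. C_x = -5/2  [CB · AD = -11/2 ∩ CE · AB = -19]
4. C_y = -3/2  [CB · AD = -11/2 ∩ CE · AB = -19]
   → C = (-5/2, -3/2)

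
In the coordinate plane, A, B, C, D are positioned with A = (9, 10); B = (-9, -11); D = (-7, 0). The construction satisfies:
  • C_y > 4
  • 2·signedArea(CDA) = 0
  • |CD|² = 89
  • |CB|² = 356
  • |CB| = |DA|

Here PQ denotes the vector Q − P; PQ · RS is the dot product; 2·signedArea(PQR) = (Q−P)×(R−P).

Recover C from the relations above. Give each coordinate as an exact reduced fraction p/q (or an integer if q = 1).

C = (1, 5)

1. C_x = 1  [line -10·x + 16·y + -70 = 0 ∩ |CB|² = 356]
2. C_y = 5  [line -10·x + 16·y + -70 = 0 ∩ |CB|² = 356]
   → C = (1, 5)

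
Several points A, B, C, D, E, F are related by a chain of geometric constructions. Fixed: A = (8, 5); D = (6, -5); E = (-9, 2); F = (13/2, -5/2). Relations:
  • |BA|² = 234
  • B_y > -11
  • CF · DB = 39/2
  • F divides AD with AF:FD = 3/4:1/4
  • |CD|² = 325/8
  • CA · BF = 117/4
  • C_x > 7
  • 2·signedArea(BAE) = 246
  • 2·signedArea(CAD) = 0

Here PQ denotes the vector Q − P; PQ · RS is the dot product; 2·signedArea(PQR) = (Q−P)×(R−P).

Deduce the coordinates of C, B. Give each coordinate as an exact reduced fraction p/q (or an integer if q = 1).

B = (5, -10)
C = (29/4, 5/4)

1. C_x = 29/4  [line 10·x + -2·y + -70 = 0 ∩ |CD|² = 325/8]
2. C_y = 5/4  [line 10·x + -2·y + -70 = 0 ∩ |CD|² = 325/8]
   → C = (29/4, 5/4)
3. B_x = 5  [2·signedArea(BAE) = 246 ∩ CA · BF = 117/4]
4. B_y = -10  [2·signedArea(BAE) = 246 ∩ CA · BF = 117/4]
   → B = (5, -10)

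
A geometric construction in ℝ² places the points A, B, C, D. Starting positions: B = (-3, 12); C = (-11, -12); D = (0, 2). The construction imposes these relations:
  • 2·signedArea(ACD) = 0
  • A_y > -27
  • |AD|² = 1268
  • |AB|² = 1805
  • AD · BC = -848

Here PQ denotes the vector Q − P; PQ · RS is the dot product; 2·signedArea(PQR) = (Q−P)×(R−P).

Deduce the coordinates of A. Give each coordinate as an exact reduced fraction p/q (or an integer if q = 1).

1. A_x = -22  [2·signedArea(ACD) = 0 ∩ AD · BC = -848]
2. A_y = -26  [2·signedArea(ACD) = 0 ∩ AD · BC = -848]
   → A = (-22, -26)

A = (-22, -26)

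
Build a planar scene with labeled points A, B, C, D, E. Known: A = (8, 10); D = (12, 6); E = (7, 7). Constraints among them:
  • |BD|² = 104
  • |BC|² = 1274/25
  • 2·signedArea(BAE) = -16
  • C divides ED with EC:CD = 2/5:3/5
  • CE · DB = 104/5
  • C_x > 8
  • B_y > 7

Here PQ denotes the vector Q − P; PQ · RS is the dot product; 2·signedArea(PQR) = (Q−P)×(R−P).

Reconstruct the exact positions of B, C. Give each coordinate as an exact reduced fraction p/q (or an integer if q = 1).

B = (2, 8)
C = (9, 33/5)

1. C_x = 9  [C divides ED with EC:CD = 2/5:3/5]
2. C_y = 33/5  [C divides ED with EC:CD = 2/5:3/5]
   → C = (9, 33/5)
3. B_x = 2  [2·signedArea(BAE) = -16 ∩ CE · DB = 104/5]
4. B_y = 8  [2·signedArea(BAE) = -16 ∩ CE · DB = 104/5]
   → B = (2, 8)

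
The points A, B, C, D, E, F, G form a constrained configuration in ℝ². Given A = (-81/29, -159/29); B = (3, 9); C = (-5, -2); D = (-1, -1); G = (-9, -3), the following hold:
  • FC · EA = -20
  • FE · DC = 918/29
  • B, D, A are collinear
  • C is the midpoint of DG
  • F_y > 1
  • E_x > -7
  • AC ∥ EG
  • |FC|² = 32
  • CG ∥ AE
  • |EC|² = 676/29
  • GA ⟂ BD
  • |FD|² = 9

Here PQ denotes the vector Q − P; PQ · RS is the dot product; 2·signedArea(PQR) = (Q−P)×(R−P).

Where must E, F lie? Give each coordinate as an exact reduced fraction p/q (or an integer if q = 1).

E = (-197/29, -188/29)
F = (-1, 2)

1. E_x = -197/29  [AC ∥ EG ∩ CG ∥ AE]
2. E_y = -188/29  [AC ∥ EG ∩ CG ∥ AE]
   → E = (-197/29, -188/29)
3. F_x = -1  [line -4·x + -1·y + -2 = 0 ∩ |FC|² = 32]
4. F_y = 2  [line -4·x + -1·y + -2 = 0 ∩ |FC|² = 32]
   → F = (-1, 2)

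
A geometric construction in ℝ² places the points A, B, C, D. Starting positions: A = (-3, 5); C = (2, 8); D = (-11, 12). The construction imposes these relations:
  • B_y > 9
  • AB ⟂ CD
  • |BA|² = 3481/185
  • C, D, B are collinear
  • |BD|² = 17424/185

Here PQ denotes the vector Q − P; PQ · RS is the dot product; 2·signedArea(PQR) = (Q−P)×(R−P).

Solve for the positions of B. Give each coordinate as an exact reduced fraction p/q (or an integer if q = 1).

B = (-319/185, 1692/185)

1. B_x = -319/185  [C, D, B are collinear ∩ AB ⟂ CD]
2. B_y = 1692/185  [C, D, B are collinear ∩ AB ⟂ CD]
   → B = (-319/185, 1692/185)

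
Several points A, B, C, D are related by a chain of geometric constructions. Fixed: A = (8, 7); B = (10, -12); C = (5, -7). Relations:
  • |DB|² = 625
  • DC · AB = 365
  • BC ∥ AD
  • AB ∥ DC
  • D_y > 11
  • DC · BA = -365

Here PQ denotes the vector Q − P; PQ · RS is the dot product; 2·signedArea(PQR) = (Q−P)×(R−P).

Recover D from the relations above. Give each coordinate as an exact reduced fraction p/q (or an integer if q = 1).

1. D_x = 3  [AB ∥ DC ∩ BC ∥ AD]
2. D_y = 12  [AB ∥ DC ∩ BC ∥ AD]
   → D = (3, 12)

D = (3, 12)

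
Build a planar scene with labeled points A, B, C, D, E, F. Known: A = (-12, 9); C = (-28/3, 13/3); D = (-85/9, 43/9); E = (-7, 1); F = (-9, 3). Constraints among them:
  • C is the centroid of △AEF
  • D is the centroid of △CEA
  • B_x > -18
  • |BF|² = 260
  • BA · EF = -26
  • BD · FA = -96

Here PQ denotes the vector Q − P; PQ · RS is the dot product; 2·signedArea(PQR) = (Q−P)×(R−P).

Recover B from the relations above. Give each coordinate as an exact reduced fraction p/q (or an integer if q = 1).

B = (-17, 17)

1. B_x = -17  [BD · FA = -96 ∩ BA · EF = -26]
2. B_y = 17  [BD · FA = -96 ∩ BA · EF = -26]
   → B = (-17, 17)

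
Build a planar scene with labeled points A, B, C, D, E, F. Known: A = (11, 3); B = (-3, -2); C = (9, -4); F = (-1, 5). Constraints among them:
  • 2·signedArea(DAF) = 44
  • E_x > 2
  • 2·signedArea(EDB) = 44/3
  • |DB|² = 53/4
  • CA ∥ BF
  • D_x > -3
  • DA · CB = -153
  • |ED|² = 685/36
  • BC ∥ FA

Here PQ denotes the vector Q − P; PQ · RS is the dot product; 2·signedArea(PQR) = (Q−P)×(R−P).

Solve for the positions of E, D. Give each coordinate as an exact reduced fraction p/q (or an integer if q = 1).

D = (-2, 3/2)
E = (7/3, 2)

1. D_x = -2  [2·signedArea(DAF) = 44 ∩ DA · CB = -153]
2. D_y = 3/2  [2·signedArea(DAF) = 44 ∩ DA · CB = -153]
   → D = (-2, 3/2)
3. E_x = 7/3  [line 7/2·x + -1·y + -37/6 = 0 ∩ |ED|² = 685/36]
4. E_y = 2  [line 7/2·x + -1·y + -37/6 = 0 ∩ |ED|² = 685/36]
   → E = (7/3, 2)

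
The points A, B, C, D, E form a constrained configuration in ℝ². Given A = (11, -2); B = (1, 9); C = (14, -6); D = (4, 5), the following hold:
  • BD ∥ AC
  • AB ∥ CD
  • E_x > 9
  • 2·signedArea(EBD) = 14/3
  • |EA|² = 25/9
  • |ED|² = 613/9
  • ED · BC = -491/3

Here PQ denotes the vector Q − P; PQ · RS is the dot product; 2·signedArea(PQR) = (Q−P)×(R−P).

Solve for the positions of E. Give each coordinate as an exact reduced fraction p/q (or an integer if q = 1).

E = (29/3, -1)

1. E_x = 29/3  [2·signedArea(EBD) = 14/3 ∩ ED · BC = -491/3]
2. E_y = -1  [2·signedArea(EBD) = 14/3 ∩ ED · BC = -491/3]
   → E = (29/3, -1)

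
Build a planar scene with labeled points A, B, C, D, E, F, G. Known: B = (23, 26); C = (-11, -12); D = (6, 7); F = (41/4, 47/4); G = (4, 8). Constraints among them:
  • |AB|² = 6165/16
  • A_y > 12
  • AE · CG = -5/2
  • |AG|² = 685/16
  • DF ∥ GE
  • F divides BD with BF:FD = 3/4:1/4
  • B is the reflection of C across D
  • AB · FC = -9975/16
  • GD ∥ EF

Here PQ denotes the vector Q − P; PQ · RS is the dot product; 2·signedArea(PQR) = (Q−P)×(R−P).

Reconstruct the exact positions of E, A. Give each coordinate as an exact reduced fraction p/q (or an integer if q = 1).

A = (35/4, 25/2)
E = (33/4, 51/4)

1. E_x = 33/4  [GD ∥ EF ∩ DF ∥ GE]
2. E_y = 51/4  [GD ∥ EF ∩ DF ∥ GE]
   → E = (33/4, 51/4)
3. A_x = 35/4  [AE · CG = -5/2 ∩ AB · FC = -9975/16]
4. A_y = 25/2  [AE · CG = -5/2 ∩ AB · FC = -9975/16]
   → A = (35/4, 25/2)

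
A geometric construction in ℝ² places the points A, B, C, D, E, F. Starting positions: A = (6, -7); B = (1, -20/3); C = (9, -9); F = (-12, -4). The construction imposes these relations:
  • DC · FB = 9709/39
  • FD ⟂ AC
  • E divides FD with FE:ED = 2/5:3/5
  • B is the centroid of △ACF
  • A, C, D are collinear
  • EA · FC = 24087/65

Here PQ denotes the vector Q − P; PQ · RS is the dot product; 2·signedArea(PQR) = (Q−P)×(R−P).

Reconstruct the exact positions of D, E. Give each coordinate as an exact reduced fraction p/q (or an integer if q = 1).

1. D_x = -102/13  [A, C, D are collinear ∩ FD ⟂ AC]
2. D_y = 29/13  [A, C, D are collinear ∩ FD ⟂ AC]
   → D = (-102/13, 29/13)
3. E_x = -672/65  [E divides FD with FE:ED = 2/5:3/5]
4. E_y = -98/65  [E divides FD with FE:ED = 2/5:3/5]
   → E = (-672/65, -98/65)

D = (-102/13, 29/13)
E = (-672/65, -98/65)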